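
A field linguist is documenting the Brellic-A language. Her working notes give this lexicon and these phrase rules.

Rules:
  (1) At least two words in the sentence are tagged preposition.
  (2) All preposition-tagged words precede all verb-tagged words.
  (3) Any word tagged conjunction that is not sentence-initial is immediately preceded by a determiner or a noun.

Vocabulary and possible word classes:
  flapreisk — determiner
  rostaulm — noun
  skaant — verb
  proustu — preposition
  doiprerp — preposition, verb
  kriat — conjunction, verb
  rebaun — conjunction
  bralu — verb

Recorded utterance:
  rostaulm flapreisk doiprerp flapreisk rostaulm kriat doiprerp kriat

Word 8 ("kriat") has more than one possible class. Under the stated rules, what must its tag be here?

verb

Candidates per position — 1:rostaulm {noun}; 2:flapreisk {determiner}; 3:doiprerp {preposition,verb}; 4:flapreisk {determiner}; 5:rostaulm {noun}; 6:kriat {conjunction,verb}; 7:doiprerp {preposition,verb}; 8:kriat {conjunction,verb}.
Position 3: verb is ruled out by rule 1; that leaves preposition.
Position 7: verb is ruled out by rule 1; that leaves preposition.
Position 8: conjunction is ruled out by rule 3; that leaves verb.
Position 6: verb is ruled out by rule 2; that leaves conjunction.
So the tagging must be: noun determiner preposition determiner noun conjunction preposition verb.
Rule-by-rule: rule 1 ok; rule 2 ok; rule 3 ok.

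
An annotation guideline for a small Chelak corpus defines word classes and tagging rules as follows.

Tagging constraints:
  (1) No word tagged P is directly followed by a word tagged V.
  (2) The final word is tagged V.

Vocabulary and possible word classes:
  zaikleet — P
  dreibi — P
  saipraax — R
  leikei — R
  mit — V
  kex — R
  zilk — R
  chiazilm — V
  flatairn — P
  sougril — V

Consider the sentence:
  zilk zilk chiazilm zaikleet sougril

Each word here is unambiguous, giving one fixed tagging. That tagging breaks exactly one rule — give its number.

Fixed tagging: R R V P V.
Applying the rules: R1 violated, R2 holds.
Only rule 1 fails.

1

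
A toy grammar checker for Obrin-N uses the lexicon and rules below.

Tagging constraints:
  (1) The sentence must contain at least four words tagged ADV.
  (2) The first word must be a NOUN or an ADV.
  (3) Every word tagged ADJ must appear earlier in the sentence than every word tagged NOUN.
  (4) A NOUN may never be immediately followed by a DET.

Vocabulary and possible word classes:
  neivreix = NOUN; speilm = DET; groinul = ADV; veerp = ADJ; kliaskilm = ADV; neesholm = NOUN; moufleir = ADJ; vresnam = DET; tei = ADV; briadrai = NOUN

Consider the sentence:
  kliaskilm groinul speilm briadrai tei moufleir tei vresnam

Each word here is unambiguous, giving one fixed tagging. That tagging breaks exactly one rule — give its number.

Fixed tagging: ADV ADV DET NOUN ADV ADJ ADV DET.
Applying the rules: R1 holds, R2 holds, R3 violated, R4 holds.
Only rule 3 fails.

3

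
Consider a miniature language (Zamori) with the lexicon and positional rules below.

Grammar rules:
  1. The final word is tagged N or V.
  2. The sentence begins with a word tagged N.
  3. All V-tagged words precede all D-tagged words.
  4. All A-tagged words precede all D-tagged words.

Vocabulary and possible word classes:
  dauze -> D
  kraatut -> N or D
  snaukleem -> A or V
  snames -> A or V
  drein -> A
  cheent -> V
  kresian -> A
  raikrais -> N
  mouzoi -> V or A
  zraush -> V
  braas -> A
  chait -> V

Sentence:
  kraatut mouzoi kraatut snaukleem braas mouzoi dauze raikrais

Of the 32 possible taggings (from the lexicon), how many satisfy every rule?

Candidates per position — 1:kraatut {N,D}; 2:mouzoi {V,A}; 3:kraatut {N,D}; 4:snaukleem {A,V}; 5:braas {A}; 6:mouzoi {V,A}; 7:dauze {D}; 8:raikrais {N}.
There are 32 candidate sequences in total.
Checking each against the rules leaves 8 sequences.
Count = 8.

8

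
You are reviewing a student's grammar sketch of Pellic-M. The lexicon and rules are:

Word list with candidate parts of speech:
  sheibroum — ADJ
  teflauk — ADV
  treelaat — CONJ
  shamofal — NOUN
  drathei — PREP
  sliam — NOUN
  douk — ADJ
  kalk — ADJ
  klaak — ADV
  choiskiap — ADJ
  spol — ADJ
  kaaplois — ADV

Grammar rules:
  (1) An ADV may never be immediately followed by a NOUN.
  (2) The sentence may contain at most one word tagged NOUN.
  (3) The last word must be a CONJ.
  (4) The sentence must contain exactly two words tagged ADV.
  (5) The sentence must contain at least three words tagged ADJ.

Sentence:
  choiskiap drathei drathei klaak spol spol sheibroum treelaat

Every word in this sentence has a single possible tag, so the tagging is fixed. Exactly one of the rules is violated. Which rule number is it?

4

Fixed tagging: ADJ PREP PREP ADV ADJ ADJ ADJ CONJ.
Applying the rules: R1 pass, R2 pass, R3 pass, R4 fail, R5 pass.
Only rule 4 fails.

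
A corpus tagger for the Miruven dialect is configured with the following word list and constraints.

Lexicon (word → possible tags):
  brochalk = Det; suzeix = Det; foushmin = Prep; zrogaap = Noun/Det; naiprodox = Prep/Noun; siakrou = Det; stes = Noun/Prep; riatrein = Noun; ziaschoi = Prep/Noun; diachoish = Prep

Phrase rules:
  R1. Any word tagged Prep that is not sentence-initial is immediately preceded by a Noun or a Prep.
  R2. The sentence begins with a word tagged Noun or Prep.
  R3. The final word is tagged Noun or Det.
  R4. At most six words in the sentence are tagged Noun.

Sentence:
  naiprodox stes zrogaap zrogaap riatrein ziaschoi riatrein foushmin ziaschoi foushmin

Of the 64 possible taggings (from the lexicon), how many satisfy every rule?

Candidates per position — 1:naiprodox {Prep,Noun}; 2:stes {Noun,Prep}; 3:zrogaap {Noun,Det}; 4:zrogaap {Noun,Det}; 5:riatrein {Noun}; 6:ziaschoi {Prep,Noun}; 7:riatrein {Noun}; 8:foushmin {Prep}; 9:ziaschoi {Prep,Noun}; 10:foushmin {Prep}.
There are 64 candidate sequences in total.
Rule 3 cannot be satisfied by any choice of tags from the lexicon.
So there is no consistent tagging.
Count = 0.

0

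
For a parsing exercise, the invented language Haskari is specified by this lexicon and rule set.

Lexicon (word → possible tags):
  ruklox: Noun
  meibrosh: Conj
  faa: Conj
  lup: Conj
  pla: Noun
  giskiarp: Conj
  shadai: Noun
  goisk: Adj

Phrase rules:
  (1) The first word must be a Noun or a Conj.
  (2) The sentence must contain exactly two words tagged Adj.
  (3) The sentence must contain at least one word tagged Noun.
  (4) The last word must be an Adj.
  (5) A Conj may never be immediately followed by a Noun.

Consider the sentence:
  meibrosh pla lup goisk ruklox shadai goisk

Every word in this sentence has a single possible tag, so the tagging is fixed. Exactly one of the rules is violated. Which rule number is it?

5

Fixed tagging: Conj Noun Conj Adj Noun Noun Adj.
Rule check: R1 ok, R2 ok, R3 ok, R4 ok, R5 fails.
Only rule 5 fails.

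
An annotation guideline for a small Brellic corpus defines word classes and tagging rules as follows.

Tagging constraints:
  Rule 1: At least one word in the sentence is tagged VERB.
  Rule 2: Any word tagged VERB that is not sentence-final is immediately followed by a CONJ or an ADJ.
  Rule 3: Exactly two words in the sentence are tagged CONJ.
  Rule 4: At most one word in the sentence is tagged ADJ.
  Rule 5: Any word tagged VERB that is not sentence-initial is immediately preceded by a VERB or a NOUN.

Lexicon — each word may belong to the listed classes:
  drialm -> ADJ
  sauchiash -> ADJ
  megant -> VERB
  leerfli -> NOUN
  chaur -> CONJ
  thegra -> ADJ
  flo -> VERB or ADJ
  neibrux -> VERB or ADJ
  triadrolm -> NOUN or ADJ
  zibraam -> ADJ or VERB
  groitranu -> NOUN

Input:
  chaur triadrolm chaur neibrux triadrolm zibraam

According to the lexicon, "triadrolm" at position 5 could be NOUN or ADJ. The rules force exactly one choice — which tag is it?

Candidates per position — 1:chaur {CONJ}; 2:triadrolm {NOUN,ADJ}; 3:chaur {CONJ}; 4:neibrux {VERB,ADJ}; 5:triadrolm {NOUN,ADJ}; 6:zibraam {ADJ,VERB}.
Position 4: tagging it VERB would leave rule 5 unsatisfiable, so it must be ADJ.
Position 5: tagging it ADJ would leave rule 4 unsatisfiable, so it must be NOUN.
Position 6: tagging it ADJ would leave rule 1 unsatisfiable, so it must be VERB.
Position 2: tagging it ADJ would leave rule 4 unsatisfiable, so it must be NOUN.
The unique satisfying tagging is: CONJ NOUN CONJ ADJ NOUN VERB.
Rule-by-rule: rule 1 holds; rule 2 holds; rule 3 holds; rule 4 holds; rule 5 holds.

NOUN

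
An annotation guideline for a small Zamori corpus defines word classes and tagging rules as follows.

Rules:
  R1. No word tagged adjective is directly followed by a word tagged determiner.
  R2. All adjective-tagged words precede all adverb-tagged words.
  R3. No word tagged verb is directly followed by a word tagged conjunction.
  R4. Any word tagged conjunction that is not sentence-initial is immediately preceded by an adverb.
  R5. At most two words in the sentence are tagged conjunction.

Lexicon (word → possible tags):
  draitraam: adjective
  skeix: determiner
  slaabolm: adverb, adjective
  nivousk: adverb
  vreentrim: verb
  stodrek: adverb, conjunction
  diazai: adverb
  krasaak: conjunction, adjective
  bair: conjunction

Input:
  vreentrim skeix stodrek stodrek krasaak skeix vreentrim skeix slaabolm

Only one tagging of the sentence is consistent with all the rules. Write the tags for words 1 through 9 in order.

Candidates per position — 1:vreentrim {verb}; 2:skeix {determiner}; 3:stodrek {adverb,conjunction}; 4:stodrek {adverb,conjunction}; 5:krasaak {conjunction,adjective}; 6:skeix {determiner}; 7:vreentrim {verb}; 8:skeix {determiner}; 9:slaabolm {adverb,adjective}.
Position 3: conjunction is ruled out by rule 4; that leaves adverb.
Position 5: adjective is ruled out by rule 1; that leaves conjunction.
Position 9: adjective is ruled out by rule 2; that leaves adverb.
Position 4: conjunction is ruled out by rule 4; that leaves adverb.
That leaves exactly one tagging: verb determiner adverb adverb conjunction determiner verb determiner adverb.
Checking: rule 1 ✓; rule 2 ✓; rule 3 ✓; rule 4 ✓; rule 5 ✓.

verb determiner adverb adverb conjunction determiner verb determiner adverb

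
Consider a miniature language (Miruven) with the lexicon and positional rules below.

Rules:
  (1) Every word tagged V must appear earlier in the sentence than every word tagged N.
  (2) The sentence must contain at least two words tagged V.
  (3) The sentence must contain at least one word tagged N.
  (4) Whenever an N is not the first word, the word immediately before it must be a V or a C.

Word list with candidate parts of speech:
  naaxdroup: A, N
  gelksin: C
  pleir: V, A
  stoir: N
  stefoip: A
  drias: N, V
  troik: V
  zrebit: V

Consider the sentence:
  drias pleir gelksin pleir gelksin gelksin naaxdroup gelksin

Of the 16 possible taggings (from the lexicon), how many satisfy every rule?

Candidates per position — 1:drias {N,V}; 2:pleir {V,A}; 3:gelksin {C}; 4:pleir {V,A}; 5:gelksin {C}; 6:gelksin {C}; 7:naaxdroup {A,N}; 8:gelksin {C}.
There are 16 candidate sequences in total.
The sequences that satisfy every rule: V V C V C C N C; V V C A C C N C; V A C V C C N C.
Count = 3.

3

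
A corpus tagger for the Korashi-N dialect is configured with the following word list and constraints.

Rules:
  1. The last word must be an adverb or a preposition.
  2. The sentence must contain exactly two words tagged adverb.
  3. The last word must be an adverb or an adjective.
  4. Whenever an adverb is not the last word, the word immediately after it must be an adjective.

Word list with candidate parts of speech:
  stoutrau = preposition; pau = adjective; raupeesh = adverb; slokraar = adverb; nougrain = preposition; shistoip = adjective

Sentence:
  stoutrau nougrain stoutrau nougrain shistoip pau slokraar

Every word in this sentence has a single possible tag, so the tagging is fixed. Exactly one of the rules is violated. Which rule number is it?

2

Fixed tagging: preposition preposition preposition preposition adjective adjective adverb.
Checking each rule: R1 ok, R2 fails, R3 ok, R4 ok.
Only rule 2 fails.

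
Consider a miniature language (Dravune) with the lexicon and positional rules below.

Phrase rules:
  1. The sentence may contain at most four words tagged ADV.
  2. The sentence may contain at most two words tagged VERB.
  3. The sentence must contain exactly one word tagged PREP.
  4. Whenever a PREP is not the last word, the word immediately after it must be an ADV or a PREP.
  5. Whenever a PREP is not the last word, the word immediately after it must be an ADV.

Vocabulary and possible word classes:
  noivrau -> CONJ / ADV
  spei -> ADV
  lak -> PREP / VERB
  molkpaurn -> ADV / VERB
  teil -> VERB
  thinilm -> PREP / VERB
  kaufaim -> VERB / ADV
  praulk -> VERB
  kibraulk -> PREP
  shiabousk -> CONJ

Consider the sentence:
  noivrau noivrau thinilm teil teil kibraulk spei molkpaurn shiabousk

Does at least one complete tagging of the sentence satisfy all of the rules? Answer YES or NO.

NO

Candidates per position — 1:noivrau {CONJ,ADV}; 2:noivrau {CONJ,ADV}; 3:thinilm {PREP,VERB}; 4:teil {VERB}; 5:teil {VERB}; 6:kibraulk {PREP}; 7:spei {ADV}; 8:molkpaurn {ADV,VERB}; 9:shiabousk {CONJ}.
Every candidate sequence violates at least one rule; no consistent tagging exists.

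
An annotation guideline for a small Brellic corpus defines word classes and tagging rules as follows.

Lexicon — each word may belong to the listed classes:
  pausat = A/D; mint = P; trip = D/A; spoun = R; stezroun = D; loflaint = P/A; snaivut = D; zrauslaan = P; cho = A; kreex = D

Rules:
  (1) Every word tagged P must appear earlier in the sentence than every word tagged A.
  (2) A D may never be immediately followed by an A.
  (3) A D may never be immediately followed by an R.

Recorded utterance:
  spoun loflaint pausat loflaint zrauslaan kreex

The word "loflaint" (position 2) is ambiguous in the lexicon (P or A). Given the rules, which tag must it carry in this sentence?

Candidates per position — 1:spoun {R}; 2:loflaint {P,A}; 3:pausat {A,D}; 4:loflaint {P,A}; 5:zrauslaan {P}; 6:kreex {D}.
Position 2: A is ruled out by rule 1; that leaves P.
Position 3: A is ruled out by rule 1; that leaves D.
Position 4: A is ruled out by rule 1; that leaves P.
The only consistent sequence is: R P D P P D.
Checking: rule 1 ✓; rule 2 ✓; rule 3 ✓.

P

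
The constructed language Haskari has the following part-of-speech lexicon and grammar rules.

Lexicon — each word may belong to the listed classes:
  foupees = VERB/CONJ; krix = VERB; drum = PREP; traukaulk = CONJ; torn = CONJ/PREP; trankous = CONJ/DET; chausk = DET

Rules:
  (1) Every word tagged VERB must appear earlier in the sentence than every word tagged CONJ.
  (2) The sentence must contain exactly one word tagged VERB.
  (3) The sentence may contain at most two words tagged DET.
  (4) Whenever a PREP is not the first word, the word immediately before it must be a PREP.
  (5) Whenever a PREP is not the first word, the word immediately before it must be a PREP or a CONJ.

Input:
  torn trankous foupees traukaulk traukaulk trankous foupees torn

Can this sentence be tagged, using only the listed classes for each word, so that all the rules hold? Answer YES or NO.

Candidates per position — 1:torn {CONJ,PREP}; 2:trankous {CONJ,DET}; 3:foupees {VERB,CONJ}; 4:traukaulk {CONJ}; 5:traukaulk {CONJ}; 6:trankous {CONJ,DET}; 7:foupees {VERB,CONJ}; 8:torn {CONJ,PREP}.
One satisfying assignment: PREP DET VERB CONJ CONJ CONJ CONJ CONJ.
Rule-by-rule: rule 1 holds; rule 2 holds; rule 3 holds; rule 4 holds; rule 5 holds.

YES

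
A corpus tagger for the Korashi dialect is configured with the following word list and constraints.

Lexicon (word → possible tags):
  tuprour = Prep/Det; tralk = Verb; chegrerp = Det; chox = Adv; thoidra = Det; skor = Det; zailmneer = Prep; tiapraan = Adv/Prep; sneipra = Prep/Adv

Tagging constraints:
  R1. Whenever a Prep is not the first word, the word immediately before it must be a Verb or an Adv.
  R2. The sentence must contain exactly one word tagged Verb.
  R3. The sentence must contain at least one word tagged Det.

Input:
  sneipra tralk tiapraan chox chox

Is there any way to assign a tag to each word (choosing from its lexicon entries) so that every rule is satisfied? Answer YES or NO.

Candidates per position — 1:sneipra {Prep,Adv}; 2:tralk {Verb}; 3:tiapraan {Adv,Prep}; 4:chox {Adv}; 5:chox {Adv}.
Rule 3 cannot be satisfied by any choice of tags from the lexicon.
So there is no consistent tagging.

NO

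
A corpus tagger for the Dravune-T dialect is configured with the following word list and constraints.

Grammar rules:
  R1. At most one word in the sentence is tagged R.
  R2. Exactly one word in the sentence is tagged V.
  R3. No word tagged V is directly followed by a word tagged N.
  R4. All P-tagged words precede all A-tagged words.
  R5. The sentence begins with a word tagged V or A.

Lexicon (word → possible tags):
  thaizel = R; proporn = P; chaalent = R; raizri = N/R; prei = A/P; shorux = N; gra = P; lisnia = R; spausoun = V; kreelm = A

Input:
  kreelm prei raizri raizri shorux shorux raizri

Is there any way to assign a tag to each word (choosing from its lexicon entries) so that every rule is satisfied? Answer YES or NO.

NO

Candidates per position — 1:kreelm {A}; 2:prei {A,P}; 3:raizri {N,R}; 4:raizri {N,R}; 5:shorux {N}; 6:shorux {N}; 7:raizri {N,R}.
Rule 2 cannot be satisfied by any choice of tags from the lexicon.
So there is no consistent tagging.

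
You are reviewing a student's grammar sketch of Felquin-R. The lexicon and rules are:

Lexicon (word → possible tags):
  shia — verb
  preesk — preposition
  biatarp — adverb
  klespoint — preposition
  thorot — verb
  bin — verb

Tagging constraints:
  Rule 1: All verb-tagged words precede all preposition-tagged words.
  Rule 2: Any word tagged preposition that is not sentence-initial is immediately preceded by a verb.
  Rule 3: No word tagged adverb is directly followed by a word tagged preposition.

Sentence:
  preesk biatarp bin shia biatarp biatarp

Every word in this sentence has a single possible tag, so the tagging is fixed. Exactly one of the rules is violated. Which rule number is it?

Fixed tagging: preposition adverb verb verb adverb adverb.
Applying the rules: R1 fails, R2 ok, R3 ok.
Only rule 1 fails.

1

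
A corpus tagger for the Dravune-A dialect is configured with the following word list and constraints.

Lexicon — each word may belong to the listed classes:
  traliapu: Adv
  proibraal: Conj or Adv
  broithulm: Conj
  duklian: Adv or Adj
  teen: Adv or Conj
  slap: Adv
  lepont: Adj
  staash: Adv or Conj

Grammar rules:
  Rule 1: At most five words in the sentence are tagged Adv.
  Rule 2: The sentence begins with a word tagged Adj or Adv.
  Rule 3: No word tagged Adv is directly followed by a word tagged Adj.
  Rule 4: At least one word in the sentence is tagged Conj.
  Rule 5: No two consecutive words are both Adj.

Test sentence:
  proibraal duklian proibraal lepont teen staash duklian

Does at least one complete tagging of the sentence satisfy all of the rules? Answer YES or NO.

YES

Candidates per position — 1:proibraal {Conj,Adv}; 2:duklian {Adv,Adj}; 3:proibraal {Conj,Adv}; 4:lepont {Adj}; 5:teen {Adv,Conj}; 6:staash {Adv,Conj}; 7:duklian {Adv,Adj}.
One satisfying assignment: Adv Adv Conj Adj Adv Adv Adv.
Check: rule 1 ok; rule 2 ok; rule 3 ok; rule 4 ok; rule 5 ok.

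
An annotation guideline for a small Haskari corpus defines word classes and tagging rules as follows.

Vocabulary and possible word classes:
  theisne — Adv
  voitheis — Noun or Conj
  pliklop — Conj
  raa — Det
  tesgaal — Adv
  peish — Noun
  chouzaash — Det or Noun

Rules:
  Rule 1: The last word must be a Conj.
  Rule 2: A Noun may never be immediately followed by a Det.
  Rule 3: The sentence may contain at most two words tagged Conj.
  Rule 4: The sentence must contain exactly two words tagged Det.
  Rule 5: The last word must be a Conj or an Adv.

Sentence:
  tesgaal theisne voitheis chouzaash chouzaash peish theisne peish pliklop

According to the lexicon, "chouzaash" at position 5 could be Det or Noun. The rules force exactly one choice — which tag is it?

Det

Candidates per position — 1:tesgaal {Adv}; 2:theisne {Adv}; 3:voitheis {Noun,Conj}; 4:chouzaash {Det,Noun}; 5:chouzaash {Det,Noun}; 6:peish {Noun}; 7:theisne {Adv}; 8:peish {Noun}; 9:pliklop {Conj}.
Word 4 cannot be Noun — rule 4 would then fail for every completion. It is Det.
Word 5 cannot be Noun — rule 4 would then fail for every completion. It is Det.
Word 3 cannot be Noun — rule 2 would then fail for every completion. It is Conj.
The only consistent sequence is: Adv Adv Conj Det Det Noun Adv Noun Conj.
Verifying each rule — rule 1 ok; rule 2 ok; rule 3 ok; rule 4 ok; rule 5 ok.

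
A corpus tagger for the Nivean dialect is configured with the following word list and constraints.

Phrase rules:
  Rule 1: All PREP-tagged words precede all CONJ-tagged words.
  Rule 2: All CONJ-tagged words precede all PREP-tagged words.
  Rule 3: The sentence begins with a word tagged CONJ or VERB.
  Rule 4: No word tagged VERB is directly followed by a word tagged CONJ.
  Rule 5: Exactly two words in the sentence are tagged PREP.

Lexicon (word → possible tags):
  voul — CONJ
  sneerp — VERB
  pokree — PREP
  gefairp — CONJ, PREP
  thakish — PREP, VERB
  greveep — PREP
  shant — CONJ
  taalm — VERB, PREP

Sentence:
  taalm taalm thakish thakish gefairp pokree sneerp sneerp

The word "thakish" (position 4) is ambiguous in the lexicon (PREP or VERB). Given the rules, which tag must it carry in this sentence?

Candidates per position — 1:taalm {VERB,PREP}; 2:taalm {VERB,PREP}; 3:thakish {PREP,VERB}; 4:thakish {PREP,VERB}; 5:gefairp {CONJ,PREP}; 6:pokree {PREP}; 7:sneerp {VERB}; 8:sneerp {VERB}.
If word 1 were PREP, no tagging could satisfy rule 3; so word 1 is VERB.
If word 5 were CONJ, no tagging could satisfy rule 1; so word 5 is PREP.
If word 2 were PREP, no tagging could satisfy rule 5; so word 2 is VERB.
If word 3 were PREP, no tagging could satisfy rule 5; so word 3 is VERB.
If word 4 were PREP, no tagging could satisfy rule 5; so word 4 is VERB.
So the tagging must be: VERB VERB VERB VERB PREP PREP VERB VERB.
Verifying each rule — rule 1 satisfied; rule 2 satisfied; rule 3 satisfied; rule 4 satisfied; rule 5 satisfied.

VERB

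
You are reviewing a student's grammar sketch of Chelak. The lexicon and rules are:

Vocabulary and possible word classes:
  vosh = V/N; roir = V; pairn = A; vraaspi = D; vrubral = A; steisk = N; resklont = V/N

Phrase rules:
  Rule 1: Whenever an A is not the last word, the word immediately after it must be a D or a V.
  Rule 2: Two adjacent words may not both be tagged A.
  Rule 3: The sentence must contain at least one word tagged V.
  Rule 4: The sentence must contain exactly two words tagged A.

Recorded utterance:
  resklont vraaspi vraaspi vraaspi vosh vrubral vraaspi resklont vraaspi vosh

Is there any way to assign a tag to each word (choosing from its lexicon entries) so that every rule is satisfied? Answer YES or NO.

Candidates per position — 1:resklont {V,N}; 2:vraaspi {D}; 3:vraaspi {D}; 4:vraaspi {D}; 5:vosh {V,N}; 6:vrubral {A}; 7:vraaspi {D}; 8:resklont {V,N}; 9:vraaspi {D}; 10:vosh {V,N}.
Rule 4 cannot be satisfied by any choice of tags from the lexicon.
So there is no consistent tagging.

NO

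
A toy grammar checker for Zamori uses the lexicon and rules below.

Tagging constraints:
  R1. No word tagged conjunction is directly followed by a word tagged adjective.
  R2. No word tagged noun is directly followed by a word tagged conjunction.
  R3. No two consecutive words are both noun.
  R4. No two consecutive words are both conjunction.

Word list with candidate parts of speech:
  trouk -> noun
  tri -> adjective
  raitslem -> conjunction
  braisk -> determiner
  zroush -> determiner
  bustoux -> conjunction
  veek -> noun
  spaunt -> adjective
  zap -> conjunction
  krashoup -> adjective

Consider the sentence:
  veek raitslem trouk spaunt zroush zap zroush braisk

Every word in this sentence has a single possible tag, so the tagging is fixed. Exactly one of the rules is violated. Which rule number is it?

2

Fixed tagging: noun conjunction noun adjective determiner conjunction determiner determiner.
Checking each rule: R1 holds, R2 violated, R3 holds, R4 holds.
Only rule 2 fails.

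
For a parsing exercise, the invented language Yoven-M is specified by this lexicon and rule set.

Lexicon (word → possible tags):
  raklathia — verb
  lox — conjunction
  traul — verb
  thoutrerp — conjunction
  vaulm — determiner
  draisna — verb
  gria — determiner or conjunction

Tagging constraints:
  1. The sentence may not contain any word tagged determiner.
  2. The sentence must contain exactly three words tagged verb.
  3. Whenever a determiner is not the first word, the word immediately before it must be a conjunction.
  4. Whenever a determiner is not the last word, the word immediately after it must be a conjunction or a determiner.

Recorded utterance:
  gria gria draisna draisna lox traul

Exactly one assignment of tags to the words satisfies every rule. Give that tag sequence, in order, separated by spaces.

Candidates per position — 1:gria {determiner,conjunction}; 2:gria {determiner,conjunction}; 3:draisna {verb}; 4:draisna {verb}; 5:lox {conjunction}; 6:traul {verb}.
Word 1 cannot be determiner — rule 1 would then fail for every completion. It is conjunction.
Word 2 cannot be determiner — rule 1 would then fail for every completion. It is conjunction.
That leaves exactly one tagging: conjunction conjunction verb verb conjunction verb.
Check: rule 1 satisfied; rule 2 satisfied; rule 3 satisfied; rule 4 satisfied.

conjunction conjunction verb verb conjunction verb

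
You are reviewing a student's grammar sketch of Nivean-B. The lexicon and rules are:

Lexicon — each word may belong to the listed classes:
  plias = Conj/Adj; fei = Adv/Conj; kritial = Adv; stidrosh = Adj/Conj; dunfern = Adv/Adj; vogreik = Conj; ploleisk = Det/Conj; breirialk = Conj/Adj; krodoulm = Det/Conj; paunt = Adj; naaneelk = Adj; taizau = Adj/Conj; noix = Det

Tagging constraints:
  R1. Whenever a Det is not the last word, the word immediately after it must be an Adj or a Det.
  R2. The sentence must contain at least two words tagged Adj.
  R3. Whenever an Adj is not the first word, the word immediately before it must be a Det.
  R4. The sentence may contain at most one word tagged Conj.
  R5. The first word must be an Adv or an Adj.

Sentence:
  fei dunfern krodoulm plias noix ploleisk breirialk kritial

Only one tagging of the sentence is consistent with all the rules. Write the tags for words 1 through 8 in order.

Adv Adv Det Adj Det Det Adj Adv

Candidates per position — 1:fei {Adv,Conj}; 2:dunfern {Adv,Adj}; 3:krodoulm {Det,Conj}; 4:plias {Conj,Adj}; 5:noix {Det}; 6:ploleisk {Det,Conj}; 7:breirialk {Conj,Adj}; 8:kritial {Adv}.
If word 1 were Conj, no tagging could satisfy rule 5; so word 1 is Adv.
If word 2 were Adj, no tagging could satisfy rule 3; so word 2 is Adv.
If word 4 were Conj, no tagging could satisfy rule 2; so word 4 is Adj.
If word 6 were Conj, no tagging could satisfy rule 1; so word 6 is Det.
If word 7 were Conj, no tagging could satisfy rule 1; so word 7 is Adj.
If word 3 were Conj, no tagging could satisfy rule 3; so word 3 is Det.
The unique satisfying tagging is: Adv Adv Det Adj Det Det Adj Adv.
Checking: rule 1 ok; rule 2 ok; rule 3 ok; rule 4 ok; rule 5 ok.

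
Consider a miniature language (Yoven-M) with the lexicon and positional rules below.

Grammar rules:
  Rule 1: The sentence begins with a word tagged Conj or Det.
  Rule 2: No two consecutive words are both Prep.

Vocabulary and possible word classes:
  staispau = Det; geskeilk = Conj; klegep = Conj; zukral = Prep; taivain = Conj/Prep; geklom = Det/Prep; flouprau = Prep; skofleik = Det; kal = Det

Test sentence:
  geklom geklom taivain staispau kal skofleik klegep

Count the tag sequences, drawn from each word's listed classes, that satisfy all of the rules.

3

Candidates per position — 1:geklom {Det,Prep}; 2:geklom {Det,Prep}; 3:taivain {Conj,Prep}; 4:staispau {Det}; 5:kal {Det}; 6:skofleik {Det}; 7:klegep {Conj}.
There are 8 candidate sequences in total.
The sequences that satisfy every rule: Det Det Conj Det Det Det Conj; Det Det Prep Det Det Det Conj; Det Prep Conj Det Det Det Conj.
Count = 3.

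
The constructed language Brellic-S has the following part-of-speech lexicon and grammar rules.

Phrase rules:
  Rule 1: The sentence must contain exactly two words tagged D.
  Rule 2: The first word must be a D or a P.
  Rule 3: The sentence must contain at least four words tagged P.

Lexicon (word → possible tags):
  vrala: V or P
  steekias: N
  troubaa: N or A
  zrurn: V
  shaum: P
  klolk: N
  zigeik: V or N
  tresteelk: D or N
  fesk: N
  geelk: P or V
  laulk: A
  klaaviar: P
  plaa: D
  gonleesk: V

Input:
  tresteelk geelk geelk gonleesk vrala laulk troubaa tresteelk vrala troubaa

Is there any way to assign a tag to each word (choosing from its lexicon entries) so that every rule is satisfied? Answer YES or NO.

YES

Candidates per position — 1:tresteelk {D,N}; 2:geelk {P,V}; 3:geelk {P,V}; 4:gonleesk {V}; 5:vrala {V,P}; 6:laulk {A}; 7:troubaa {N,A}; 8:tresteelk {D,N}; 9:vrala {V,P}; 10:troubaa {N,A}.
One satisfying assignment: D P P V P A N D P N.
Check: rule 1 holds; rule 2 holds; rule 3 holds.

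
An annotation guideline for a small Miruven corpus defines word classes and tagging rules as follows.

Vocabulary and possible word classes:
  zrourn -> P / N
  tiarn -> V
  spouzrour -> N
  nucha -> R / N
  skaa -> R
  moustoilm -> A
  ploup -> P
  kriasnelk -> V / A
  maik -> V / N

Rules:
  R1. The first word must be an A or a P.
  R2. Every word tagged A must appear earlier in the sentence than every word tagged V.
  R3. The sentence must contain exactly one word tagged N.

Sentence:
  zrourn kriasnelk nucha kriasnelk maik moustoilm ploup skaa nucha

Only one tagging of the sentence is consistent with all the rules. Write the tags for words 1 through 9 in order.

P A R A N A P R R

Candidates per position — 1:zrourn {P,N}; 2:kriasnelk {V,A}; 3:nucha {R,N}; 4:kriasnelk {V,A}; 5:maik {V,N}; 6:moustoilm {A}; 7:ploup {P}; 8:skaa {R}; 9:nucha {R,N}.
Position 1: tagging it N would leave rule 1 unsatisfiable, so it must be P.
Position 2: tagging it V would leave rule 2 unsatisfiable, so it must be A.
Position 4: tagging it V would leave rule 2 unsatisfiable, so it must be A.
Position 5: tagging it V would leave rule 2 unsatisfiable, so it must be N.
Position 9: tagging it N would leave rule 3 unsatisfiable, so it must be R.
Position 3: tagging it N would leave rule 3 unsatisfiable, so it must be R.
The only consistent sequence is: P A R A N A P R R.
Rule-by-rule: rule 1 ok; rule 2 ok; rule 3 ok.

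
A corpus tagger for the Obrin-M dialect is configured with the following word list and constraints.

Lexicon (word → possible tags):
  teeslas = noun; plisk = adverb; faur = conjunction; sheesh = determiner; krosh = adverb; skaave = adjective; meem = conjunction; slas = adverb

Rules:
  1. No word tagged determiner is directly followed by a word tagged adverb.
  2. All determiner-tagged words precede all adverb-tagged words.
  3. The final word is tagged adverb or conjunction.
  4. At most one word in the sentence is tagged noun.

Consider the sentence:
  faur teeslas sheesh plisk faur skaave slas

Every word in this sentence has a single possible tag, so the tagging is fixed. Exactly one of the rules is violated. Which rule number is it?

1

Fixed tagging: conjunction noun determiner adverb conjunction adjective adverb.
Applying the rules: R1 fail, R2 pass, R3 pass, R4 pass.
Only rule 1 fails.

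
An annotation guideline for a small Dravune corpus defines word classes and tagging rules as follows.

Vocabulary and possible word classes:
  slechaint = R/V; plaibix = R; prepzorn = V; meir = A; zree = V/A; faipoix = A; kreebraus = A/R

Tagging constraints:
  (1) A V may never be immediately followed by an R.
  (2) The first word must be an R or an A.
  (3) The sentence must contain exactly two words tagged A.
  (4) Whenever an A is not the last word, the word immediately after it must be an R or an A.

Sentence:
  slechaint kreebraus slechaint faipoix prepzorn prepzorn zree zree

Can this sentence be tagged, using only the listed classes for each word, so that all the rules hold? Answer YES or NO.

Candidates per position — 1:slechaint {R,V}; 2:kreebraus {A,R}; 3:slechaint {R,V}; 4:faipoix {A}; 5:prepzorn {V}; 6:prepzorn {V}; 7:zree {V,A}; 8:zree {V,A}.
Rule 4 cannot be satisfied by any choice of tags from the lexicon.
So there is no consistent tagging.

NO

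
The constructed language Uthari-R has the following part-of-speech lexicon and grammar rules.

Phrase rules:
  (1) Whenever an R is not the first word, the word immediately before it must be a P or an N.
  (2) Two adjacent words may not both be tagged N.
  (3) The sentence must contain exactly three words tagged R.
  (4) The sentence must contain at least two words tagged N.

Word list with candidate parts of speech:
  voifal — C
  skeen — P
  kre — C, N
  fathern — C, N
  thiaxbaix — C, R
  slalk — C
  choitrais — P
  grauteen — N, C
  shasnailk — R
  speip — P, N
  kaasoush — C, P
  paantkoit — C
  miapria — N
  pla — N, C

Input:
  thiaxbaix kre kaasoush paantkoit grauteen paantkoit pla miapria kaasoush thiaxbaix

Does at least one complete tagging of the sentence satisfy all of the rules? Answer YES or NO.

NO

Candidates per position — 1:thiaxbaix {C,R}; 2:kre {C,N}; 3:kaasoush {C,P}; 4:paantkoit {C}; 5:grauteen {N,C}; 6:paantkoit {C}; 7:pla {N,C}; 8:miapria {N}; 9:kaasoush {C,P}; 10:thiaxbaix {C,R}.
Rule 3 cannot be satisfied by any choice of tags from the lexicon.
So there is no consistent tagging.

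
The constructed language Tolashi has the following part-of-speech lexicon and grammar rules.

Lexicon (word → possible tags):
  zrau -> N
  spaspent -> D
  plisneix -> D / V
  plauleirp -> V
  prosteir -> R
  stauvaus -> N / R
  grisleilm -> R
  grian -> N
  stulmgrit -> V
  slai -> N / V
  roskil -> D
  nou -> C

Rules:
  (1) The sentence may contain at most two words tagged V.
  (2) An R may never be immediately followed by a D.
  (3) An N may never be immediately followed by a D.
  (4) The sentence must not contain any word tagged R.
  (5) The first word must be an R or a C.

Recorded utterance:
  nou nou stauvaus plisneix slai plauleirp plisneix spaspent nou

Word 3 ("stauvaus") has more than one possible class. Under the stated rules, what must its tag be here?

Candidates per position — 1:nou {C}; 2:nou {C}; 3:stauvaus {N,R}; 4:plisneix {D,V}; 5:slai {N,V}; 6:plauleirp {V}; 7:plisneix {D,V}; 8:spaspent {D}; 9:nou {C}.
Word 3 cannot be R — rule 4 would then fail for every completion. It is N.
Word 4 cannot be D — rule 3 would then fail for every completion. It is V.
Word 5 cannot be V — rule 1 would then fail for every completion. It is N.
Word 7 cannot be V — rule 1 would then fail for every completion. It is D.
The unique satisfying tagging is: C C N V N V D D C.
Verifying each rule — rule 1 ✓; rule 2 ✓; rule 3 ✓; rule 4 ✓; rule 5 ✓.

N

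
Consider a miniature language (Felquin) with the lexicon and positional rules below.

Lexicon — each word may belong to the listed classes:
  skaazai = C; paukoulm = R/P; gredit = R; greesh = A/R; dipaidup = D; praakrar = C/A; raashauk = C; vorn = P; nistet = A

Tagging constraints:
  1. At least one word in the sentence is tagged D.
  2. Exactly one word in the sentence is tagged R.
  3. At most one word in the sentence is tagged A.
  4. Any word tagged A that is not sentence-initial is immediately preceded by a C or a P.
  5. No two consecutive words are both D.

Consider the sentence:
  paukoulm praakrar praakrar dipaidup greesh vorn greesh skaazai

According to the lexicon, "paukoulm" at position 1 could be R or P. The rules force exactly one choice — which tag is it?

Candidates per position — 1:paukoulm {R,P}; 2:praakrar {C,A}; 3:praakrar {C,A}; 4:dipaidup {D}; 5:greesh {A,R}; 6:vorn {P}; 7:greesh {A,R}; 8:skaazai {C}.
Word 5 cannot be A — rule 4 would then fail for every completion. It is R.
Word 7 cannot be R — rule 2 would then fail for every completion. It is A.
Word 1 cannot be R — rule 2 would then fail for every completion. It is P.
Word 2 cannot be A — rule 3 would then fail for every completion. It is C.
Word 3 cannot be A — rule 3 would then fail for every completion. It is C.
The unique satisfying tagging is: P C C D R P A C.
Verifying each rule — rule 1 ok; rule 2 ok; rule 3 ok; rule 4 ok; rule 5 ok.

P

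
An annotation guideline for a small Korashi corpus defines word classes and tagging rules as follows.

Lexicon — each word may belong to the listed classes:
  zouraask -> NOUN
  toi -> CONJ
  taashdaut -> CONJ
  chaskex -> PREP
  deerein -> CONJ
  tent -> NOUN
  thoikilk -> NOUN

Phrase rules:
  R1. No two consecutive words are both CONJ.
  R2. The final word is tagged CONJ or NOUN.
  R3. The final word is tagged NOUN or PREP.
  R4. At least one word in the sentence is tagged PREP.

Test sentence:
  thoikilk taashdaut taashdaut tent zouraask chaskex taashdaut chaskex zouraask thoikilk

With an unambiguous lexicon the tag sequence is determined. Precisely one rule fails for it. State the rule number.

1

Fixed tagging: NOUN CONJ CONJ NOUN NOUN PREP CONJ PREP NOUN NOUN.
Checking each rule: R1 ✗, R2 ✓, R3 ✓, R4 ✓.
Only rule 1 fails.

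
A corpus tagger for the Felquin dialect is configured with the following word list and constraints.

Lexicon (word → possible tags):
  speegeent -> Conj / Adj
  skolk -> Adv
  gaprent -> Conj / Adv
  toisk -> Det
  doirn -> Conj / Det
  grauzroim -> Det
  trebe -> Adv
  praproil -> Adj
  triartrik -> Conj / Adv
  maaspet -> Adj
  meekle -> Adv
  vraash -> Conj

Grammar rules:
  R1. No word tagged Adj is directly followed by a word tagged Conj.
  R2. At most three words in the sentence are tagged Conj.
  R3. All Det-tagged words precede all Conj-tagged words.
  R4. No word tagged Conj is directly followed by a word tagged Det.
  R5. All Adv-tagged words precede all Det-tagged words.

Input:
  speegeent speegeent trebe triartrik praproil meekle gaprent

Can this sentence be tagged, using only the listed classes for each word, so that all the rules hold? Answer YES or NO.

Candidates per position — 1:speegeent {Conj,Adj}; 2:speegeent {Conj,Adj}; 3:trebe {Adv}; 4:triartrik {Conj,Adv}; 5:praproil {Adj}; 6:meekle {Adv}; 7:gaprent {Conj,Adv}.
One satisfying assignment: Conj Adj Adv Adv Adj Adv Conj.
Rule-by-rule: rule 1 ok; rule 2 ok; rule 3 ok; rule 4 ok; rule 5 ok.

YES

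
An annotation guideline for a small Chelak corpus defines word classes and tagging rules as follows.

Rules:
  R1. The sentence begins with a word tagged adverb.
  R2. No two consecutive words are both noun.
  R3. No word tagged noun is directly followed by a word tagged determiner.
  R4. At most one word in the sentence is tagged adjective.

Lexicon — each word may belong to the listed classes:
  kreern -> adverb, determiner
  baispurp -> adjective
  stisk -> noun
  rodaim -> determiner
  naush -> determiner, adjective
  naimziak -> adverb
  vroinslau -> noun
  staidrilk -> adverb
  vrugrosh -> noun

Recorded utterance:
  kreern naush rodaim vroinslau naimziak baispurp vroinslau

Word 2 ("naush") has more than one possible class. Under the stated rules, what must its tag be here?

determiner

Candidates per position — 1:kreern {adverb,determiner}; 2:naush {determiner,adjective}; 3:rodaim {determiner}; 4:vroinslau {noun}; 5:naimziak {adverb}; 6:baispurp {adjective}; 7:vroinslau {noun}.
Word 1 cannot be determiner — rule 1 would then fail for every completion. It is adverb.
Word 2 cannot be adjective — rule 4 would then fail for every completion. It is determiner.
The unique satisfying tagging is: adverb determiner determiner noun adverb adjective noun.
Rule-by-rule: rule 1 satisfied; rule 2 satisfied; rule 3 satisfied; rule 4 satisfied.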